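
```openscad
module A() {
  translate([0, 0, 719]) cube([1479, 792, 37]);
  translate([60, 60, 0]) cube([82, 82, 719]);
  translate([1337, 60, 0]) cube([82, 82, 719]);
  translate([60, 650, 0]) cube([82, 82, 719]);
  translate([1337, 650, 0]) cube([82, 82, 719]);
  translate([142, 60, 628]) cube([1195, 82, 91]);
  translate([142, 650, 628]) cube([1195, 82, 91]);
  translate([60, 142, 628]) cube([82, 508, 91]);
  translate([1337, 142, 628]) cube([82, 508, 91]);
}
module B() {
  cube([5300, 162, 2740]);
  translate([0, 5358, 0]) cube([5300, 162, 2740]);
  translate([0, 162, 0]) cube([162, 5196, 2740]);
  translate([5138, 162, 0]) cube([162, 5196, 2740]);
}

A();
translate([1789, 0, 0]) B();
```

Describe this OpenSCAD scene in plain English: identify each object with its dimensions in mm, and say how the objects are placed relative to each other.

A is a table with a 1479×792 mm rectangular top, 37 mm thick, top surface at z = 756 mm, supported by four 82×82 mm square legs, each inset 60 mm from the nearest pair of top edges, running from the floor. Four apron rails, 82 mm thick and 91 mm tall, run between adjacent legs with their top edges flush with the underside of the top and their outer faces flush with the legs' outer faces.

B is a box-shaped house frame (walls only): outside footprint 5300×5520 mm, wall height 2740 mm, wall thickness 162 mm. The two y-facing walls run the full x-width; the two x-facing walls fit between the inner faces of the y-facing walls.

The house frame is on the floor beside the table on its +x side.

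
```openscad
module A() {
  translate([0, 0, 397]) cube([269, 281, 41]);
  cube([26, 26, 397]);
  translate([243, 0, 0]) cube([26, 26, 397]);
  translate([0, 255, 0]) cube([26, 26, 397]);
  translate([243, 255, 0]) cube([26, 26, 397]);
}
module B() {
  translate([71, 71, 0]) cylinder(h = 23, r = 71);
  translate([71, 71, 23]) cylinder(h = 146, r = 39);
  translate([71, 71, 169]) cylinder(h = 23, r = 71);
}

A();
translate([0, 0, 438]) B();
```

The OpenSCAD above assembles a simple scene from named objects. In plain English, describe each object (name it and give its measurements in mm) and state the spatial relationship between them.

A is a four-legged stool. The seat is a 269×281×41 mm slab whose top surface is at z = 438 mm; four square legs, each 26×26 mm in cross-section, run from the floor (z = 0) to the underside of the seat, each flush with a corner of the seat.

B is a spool: two coaxial disc flanges of radius 71 mm and thickness 23 mm, joined by a core cylinder of radius 39 mm and height 146 mm. The lower flange rests on z = 0 and the three cylinders share a vertical axis.

The spool is on top of the stool.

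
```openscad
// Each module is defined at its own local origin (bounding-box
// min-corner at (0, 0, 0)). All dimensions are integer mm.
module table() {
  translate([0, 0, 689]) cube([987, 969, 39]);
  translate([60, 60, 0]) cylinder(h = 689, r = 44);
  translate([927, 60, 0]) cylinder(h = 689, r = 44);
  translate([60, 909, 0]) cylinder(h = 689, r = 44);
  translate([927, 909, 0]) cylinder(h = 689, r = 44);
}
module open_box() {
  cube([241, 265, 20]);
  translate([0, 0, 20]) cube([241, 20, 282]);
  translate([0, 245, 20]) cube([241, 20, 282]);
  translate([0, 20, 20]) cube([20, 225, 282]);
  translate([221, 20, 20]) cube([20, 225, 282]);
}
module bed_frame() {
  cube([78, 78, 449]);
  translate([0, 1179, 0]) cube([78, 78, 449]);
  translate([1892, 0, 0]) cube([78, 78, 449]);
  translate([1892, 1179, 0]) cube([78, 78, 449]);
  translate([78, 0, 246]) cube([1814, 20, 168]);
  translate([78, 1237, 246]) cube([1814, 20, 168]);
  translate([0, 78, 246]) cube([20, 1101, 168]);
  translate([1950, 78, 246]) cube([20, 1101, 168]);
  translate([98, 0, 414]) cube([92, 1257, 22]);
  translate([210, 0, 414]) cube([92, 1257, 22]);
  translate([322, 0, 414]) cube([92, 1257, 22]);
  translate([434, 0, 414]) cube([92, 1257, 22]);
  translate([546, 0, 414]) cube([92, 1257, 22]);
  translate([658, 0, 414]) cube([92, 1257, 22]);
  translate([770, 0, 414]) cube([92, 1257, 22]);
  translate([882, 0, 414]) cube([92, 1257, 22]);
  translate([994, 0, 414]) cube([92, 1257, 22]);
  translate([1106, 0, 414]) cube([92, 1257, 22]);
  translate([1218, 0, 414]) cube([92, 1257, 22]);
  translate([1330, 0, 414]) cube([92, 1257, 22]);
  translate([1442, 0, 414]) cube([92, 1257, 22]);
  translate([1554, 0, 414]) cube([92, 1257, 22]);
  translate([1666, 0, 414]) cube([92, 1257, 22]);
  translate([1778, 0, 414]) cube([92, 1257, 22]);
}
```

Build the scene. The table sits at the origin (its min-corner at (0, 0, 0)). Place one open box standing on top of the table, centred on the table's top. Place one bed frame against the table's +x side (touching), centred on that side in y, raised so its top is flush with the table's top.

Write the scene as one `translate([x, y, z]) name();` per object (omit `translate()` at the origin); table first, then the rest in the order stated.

table();
translate([373, 352, 728]) open_box();
translate([987, -144, 279]) bed_frame();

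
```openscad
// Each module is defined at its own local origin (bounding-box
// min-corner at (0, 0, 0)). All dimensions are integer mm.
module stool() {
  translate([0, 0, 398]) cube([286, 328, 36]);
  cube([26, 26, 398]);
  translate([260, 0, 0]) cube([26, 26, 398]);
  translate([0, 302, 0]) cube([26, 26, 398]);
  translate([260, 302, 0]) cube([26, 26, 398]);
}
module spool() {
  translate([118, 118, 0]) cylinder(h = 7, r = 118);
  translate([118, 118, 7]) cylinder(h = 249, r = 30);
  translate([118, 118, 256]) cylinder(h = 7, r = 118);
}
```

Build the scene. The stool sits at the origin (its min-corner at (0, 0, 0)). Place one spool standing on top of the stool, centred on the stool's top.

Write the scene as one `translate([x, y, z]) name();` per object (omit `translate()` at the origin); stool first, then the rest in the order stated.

stool();
translate([25, 46, 434]) spool();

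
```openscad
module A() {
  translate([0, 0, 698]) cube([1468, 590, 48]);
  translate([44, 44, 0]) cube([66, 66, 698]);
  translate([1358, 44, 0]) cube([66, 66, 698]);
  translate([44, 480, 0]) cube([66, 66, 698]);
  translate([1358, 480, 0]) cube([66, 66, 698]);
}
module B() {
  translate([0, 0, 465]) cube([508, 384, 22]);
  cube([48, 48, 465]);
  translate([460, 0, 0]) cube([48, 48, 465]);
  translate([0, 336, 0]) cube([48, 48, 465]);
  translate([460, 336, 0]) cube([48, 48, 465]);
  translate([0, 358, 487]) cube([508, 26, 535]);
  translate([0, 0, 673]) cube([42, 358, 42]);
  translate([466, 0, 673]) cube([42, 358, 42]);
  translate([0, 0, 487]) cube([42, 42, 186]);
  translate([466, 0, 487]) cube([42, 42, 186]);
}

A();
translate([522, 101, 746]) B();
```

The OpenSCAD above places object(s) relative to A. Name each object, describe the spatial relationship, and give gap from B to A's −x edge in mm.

A is a table. B is a chair. The chair is on top of the table. The gap from the chair to the table's −x edge is 522 mm.

The chair's min-x is at 522; the table's min-x is 0; gap = 522 mm.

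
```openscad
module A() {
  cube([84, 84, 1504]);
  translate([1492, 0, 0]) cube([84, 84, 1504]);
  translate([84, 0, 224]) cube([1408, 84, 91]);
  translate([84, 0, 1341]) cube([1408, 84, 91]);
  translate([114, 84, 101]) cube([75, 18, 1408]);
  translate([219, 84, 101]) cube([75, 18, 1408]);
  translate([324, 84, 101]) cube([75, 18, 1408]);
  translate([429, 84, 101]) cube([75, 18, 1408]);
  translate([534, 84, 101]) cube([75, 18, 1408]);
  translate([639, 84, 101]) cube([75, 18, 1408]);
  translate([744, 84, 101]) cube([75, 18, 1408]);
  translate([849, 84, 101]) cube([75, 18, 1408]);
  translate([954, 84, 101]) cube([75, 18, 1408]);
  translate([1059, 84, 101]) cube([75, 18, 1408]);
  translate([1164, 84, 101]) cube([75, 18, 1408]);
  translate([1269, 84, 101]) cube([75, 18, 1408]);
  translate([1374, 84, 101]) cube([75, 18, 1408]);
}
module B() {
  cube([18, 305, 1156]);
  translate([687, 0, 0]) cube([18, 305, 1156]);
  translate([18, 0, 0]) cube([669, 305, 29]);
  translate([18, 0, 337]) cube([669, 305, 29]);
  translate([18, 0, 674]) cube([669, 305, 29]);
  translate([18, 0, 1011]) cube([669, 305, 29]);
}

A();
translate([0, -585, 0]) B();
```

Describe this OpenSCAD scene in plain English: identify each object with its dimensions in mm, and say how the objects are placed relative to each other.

A is a fence section. Two 84×84 mm posts, 1504 mm tall, stand on the floor with a clear span of 1408 mm between their inner faces. Two horizontal rails of 84×91 mm section span the gap between the posts with their undersides at z = 224 mm and z = 1341 mm, flush with the posts' −y face. 13 pickets, each 75 mm wide, 18 mm thick and 1408 mm tall, are fixed to the +y face of the rails with their bottoms at z = 101 mm, evenly spaced across the span with equal gaps (rounded down to the nearest mm) at the −x end and between each pair — any rounding remainder accumulates at the +x end.

B is a bookshelf 705 mm wide overall, 305 mm deep and 1156 mm tall. The two sides are 18 mm thick vertical panels. 4 horizontal shelves of 29 mm thickness span between the inner faces of the sides; the lowest shelf sits on the floor and shelves are stacked with a clear vertical gap of 308 mm between each pair.

The bookshelf is on the floor beside the fence section on its −y side.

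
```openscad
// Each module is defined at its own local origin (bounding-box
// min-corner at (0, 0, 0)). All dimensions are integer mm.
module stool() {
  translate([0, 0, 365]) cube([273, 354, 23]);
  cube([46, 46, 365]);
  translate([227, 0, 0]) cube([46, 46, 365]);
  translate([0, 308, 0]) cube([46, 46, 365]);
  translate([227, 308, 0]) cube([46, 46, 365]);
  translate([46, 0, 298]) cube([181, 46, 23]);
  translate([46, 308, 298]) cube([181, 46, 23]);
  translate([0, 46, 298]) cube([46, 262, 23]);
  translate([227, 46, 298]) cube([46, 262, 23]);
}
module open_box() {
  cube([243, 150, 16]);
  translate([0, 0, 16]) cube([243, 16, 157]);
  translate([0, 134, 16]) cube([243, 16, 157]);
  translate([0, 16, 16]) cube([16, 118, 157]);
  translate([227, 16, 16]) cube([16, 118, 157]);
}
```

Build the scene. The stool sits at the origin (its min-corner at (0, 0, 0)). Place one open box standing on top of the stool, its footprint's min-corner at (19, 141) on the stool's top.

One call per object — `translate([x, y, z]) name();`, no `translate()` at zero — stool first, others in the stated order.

stool();
translate([19, 141, 388]) open_box();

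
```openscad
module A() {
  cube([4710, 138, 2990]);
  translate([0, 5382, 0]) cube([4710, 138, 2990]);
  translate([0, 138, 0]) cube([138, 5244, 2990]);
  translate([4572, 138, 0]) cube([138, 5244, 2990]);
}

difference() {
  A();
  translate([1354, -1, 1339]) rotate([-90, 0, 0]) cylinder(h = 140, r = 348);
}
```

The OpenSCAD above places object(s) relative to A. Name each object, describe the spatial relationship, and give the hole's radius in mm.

A is a house frame. The house frame has a circular hole through its front wall. The hole's radius is 348 mm.

The subtracted cylinder has r = 348 mm.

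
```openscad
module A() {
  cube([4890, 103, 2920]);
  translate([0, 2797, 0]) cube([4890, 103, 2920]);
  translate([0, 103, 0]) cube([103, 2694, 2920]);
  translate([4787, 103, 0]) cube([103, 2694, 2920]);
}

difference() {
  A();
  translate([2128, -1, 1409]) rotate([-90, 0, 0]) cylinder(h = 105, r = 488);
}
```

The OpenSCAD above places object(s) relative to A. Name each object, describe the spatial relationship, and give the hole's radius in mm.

The subtracted cylinder has r = 488 mm.

A is a house frame. The house frame has a circular hole through its front wall. The hole's radius is 488 mm.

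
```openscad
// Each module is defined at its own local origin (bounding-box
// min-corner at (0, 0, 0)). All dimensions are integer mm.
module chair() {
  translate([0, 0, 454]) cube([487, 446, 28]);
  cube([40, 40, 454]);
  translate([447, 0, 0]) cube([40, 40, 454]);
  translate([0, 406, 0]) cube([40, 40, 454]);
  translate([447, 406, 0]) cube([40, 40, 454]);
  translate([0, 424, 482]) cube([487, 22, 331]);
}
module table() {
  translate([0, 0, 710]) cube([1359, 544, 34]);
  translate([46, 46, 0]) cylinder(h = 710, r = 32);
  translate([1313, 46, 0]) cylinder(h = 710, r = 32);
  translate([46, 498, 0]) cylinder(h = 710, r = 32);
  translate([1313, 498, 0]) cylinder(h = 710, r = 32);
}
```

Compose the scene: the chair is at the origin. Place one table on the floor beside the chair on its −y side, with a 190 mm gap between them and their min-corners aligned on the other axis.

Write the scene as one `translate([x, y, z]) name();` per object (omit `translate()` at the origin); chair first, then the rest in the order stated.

chair();
translate([0, -734, 0]) table();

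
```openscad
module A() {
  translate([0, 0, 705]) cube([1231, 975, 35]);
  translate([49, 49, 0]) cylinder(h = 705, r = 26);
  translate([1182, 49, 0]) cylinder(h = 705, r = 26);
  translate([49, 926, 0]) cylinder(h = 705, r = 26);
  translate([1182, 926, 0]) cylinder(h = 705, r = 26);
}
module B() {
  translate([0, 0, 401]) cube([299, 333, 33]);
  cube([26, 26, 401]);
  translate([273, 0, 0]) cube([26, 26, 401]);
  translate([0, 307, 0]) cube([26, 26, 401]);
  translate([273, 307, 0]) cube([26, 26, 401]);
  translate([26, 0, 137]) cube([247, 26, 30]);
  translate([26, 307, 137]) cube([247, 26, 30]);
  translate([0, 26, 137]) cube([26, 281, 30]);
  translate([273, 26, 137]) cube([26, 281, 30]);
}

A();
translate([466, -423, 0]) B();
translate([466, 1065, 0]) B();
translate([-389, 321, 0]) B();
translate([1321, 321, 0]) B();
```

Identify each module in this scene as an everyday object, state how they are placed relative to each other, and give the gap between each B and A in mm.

A is a table. B is a stool. Four stools sit around the table at the −y, +y, −x, +x sides. The gap between each stool and the table is 90 mm.

Each stool's nearest face is 90 mm from the table's bounding box.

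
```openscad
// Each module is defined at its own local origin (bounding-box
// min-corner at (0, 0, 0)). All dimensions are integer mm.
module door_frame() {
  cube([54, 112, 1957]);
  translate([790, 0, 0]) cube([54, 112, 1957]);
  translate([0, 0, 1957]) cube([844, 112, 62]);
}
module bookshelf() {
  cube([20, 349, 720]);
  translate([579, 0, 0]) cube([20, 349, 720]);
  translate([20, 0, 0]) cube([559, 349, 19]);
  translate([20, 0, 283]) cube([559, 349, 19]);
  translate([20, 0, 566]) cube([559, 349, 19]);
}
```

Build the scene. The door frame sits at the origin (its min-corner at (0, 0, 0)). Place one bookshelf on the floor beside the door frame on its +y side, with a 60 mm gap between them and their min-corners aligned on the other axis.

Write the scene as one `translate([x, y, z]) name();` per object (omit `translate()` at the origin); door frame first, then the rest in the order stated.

door_frame();
translate([0, 172, 0]) bookshelf();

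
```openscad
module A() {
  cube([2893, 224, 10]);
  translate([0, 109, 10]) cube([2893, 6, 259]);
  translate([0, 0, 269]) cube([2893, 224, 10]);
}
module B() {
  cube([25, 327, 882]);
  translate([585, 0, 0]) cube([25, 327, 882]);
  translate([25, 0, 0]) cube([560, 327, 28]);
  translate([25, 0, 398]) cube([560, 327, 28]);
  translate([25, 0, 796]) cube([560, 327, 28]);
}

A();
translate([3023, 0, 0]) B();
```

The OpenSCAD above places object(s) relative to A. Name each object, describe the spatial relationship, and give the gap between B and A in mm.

The bookshelf's nearest face is 130 mm from the I-beam's +x face.

A is an I-beam. B is a bookshelf. The bookshelf is on the floor beside the I-beam on its +x side. The gap between the bookshelf and the I-beam is 130 mm.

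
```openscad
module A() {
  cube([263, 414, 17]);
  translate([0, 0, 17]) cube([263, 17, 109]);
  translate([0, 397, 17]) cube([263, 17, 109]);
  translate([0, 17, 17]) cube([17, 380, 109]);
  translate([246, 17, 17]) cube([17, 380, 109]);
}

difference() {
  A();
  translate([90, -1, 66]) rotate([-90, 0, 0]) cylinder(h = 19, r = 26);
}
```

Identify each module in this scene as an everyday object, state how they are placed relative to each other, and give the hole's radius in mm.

A is an open box. The open box has a circular hole through its front wall. The hole's radius is 26 mm.

The subtracted cylinder has r = 26 mm.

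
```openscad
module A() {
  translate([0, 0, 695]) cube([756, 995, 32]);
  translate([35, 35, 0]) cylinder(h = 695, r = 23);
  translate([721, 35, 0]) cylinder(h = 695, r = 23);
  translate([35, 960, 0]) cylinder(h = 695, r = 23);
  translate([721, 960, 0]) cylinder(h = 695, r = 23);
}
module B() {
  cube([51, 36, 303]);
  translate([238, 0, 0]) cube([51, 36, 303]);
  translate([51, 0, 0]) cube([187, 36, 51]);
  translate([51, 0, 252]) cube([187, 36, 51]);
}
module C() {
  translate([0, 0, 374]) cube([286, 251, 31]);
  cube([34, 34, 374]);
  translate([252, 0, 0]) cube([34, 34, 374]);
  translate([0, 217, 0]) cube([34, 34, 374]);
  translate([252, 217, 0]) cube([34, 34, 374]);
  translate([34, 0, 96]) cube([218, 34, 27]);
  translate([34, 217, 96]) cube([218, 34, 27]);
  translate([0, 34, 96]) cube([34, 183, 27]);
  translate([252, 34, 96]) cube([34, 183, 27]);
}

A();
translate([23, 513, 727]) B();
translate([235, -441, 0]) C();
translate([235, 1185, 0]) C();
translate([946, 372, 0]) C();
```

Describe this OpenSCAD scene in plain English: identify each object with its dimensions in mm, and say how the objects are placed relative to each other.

A is a rectangular dining table. The top is 756×995×32 mm with its upper surface at z = 727 mm. It stands on four round legs of 46 mm diameter, each leg's bounding box inset 12 mm from the nearest pair of top edges, running from the floor to the underside of the top.

B is a picture frame with a 187×201 mm rectangular opening (x by z) and a uniform 51 mm border on every side. Frame depth is 36 mm along y. It is built from two vertical stiles running the full outside height and two horizontal rails spanning the gap between the stiles.

C is a four-legged stool. The seat is a 286×251×31 mm slab whose top surface is at z = 405 mm; four square legs, each 34×34 mm in cross-section, run from the floor (z = 0) to the underside of the seat, each flush with a corner of the seat. Four stretchers, 34 mm wide and 27 mm tall, connect adjacent legs with their undersides at z = 96 mm, each running between the inner faces of the legs it joins and aligned with the legs' outer faces on the other axis.

The picture frame is on top of the table. Three stools sit around the table at the −y, +y, +x sides.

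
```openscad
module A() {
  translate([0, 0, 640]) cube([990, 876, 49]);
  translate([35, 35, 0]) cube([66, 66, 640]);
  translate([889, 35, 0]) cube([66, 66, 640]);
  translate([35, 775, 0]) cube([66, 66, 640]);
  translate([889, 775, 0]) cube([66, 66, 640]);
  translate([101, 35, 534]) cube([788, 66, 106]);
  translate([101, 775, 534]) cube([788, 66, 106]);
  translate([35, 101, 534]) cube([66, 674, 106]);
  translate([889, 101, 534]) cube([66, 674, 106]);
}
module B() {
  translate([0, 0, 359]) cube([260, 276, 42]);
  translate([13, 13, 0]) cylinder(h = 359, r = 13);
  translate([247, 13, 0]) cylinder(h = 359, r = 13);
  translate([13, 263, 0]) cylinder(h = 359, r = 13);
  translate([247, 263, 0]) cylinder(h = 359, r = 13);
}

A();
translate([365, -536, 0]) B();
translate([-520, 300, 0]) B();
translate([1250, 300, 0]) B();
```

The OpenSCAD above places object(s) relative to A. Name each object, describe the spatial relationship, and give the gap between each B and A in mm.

Each stool's nearest face is 260 mm from the table's bounding box.

A is a table. B is a stool. Three stools sit around the table at the −y, −x, +x sides. The gap between each stool and the table is 260 mm.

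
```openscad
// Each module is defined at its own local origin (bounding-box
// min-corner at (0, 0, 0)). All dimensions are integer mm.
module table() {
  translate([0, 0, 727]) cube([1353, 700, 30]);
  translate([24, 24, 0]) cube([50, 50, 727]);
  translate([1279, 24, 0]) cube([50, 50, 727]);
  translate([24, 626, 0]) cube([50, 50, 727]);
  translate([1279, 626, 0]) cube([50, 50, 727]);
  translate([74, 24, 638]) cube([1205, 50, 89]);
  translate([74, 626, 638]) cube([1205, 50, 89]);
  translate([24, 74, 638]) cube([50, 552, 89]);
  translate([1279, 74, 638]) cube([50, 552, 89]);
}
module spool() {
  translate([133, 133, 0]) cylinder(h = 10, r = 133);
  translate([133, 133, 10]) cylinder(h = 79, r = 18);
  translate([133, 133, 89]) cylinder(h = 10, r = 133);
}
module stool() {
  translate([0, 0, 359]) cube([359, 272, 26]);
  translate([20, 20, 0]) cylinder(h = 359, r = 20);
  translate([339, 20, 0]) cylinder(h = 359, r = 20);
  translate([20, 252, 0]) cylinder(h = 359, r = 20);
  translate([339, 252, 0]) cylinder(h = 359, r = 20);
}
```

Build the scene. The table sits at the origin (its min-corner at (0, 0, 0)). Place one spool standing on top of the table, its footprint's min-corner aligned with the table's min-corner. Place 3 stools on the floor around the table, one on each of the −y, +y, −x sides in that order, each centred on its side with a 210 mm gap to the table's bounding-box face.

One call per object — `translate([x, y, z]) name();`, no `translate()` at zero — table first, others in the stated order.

table();
translate([0, 0, 757]) spool();
translate([497, -482, 0]) stool();
translate([497, 910, 0]) stool();
translate([-569, 214, 0]) stool();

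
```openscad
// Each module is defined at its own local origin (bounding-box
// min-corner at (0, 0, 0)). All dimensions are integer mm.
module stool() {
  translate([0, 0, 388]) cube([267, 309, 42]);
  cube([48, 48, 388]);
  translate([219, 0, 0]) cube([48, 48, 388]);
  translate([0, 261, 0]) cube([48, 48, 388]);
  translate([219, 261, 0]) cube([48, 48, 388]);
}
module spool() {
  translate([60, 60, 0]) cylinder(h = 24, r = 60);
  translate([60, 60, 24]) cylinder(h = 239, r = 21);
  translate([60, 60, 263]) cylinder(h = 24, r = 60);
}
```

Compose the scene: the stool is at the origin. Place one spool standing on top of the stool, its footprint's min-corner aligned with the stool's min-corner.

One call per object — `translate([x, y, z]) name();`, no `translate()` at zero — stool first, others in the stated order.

stool();
translate([0, 0, 430]) spool();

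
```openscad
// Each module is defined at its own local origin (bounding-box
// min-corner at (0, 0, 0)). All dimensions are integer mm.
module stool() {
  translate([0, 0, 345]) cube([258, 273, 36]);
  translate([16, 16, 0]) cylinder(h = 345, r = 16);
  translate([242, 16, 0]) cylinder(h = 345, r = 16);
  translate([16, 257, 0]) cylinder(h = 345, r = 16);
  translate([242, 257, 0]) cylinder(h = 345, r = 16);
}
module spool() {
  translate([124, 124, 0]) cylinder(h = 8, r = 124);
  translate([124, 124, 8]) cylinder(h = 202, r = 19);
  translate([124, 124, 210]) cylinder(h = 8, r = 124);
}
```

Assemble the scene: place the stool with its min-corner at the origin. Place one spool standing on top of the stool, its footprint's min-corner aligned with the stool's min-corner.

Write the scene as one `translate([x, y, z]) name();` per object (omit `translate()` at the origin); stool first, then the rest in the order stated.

stool();
translate([0, 0, 381]) spool();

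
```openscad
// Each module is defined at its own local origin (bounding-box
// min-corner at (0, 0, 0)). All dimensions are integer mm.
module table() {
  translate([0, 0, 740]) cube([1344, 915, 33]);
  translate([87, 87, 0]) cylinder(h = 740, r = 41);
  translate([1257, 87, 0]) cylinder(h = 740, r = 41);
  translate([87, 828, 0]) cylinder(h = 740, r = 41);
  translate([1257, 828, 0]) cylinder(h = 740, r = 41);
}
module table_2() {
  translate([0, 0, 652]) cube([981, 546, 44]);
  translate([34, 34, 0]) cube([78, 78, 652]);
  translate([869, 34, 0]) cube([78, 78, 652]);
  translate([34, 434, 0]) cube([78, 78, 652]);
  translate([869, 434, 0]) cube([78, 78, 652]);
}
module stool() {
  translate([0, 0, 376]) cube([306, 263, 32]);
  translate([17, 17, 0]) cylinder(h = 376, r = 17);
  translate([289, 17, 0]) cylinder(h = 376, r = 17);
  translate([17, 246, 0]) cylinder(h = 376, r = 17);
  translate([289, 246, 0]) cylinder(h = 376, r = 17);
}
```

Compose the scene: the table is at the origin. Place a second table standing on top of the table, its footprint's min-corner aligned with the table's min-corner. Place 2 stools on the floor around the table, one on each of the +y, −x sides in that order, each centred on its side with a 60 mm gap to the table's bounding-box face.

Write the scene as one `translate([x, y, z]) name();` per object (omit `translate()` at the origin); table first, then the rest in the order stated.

table();
translate([0, 0, 773]) table_2();
translate([519, 975, 0]) stool();
translate([-366, 326, 0]) stool();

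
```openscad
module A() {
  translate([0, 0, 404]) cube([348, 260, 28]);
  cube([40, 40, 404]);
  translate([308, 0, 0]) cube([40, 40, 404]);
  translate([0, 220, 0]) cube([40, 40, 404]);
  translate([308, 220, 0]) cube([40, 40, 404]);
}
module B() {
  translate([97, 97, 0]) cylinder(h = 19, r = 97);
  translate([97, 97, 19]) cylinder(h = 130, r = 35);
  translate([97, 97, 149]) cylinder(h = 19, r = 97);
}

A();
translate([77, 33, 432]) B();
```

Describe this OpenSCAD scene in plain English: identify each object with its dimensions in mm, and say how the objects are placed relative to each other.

A is a four-legged stool. The seat is a 348×260×28 mm slab whose top surface is at z = 432 mm; four square legs, each 40×40 mm in cross-section, run from the floor (z = 0) to the underside of the seat, each flush with a corner of the seat.

B is a spool: two coaxial disc flanges of radius 97 mm and thickness 19 mm, joined by a core cylinder of radius 35 mm and height 130 mm. The lower flange rests on z = 0 and the three cylinders share a vertical axis.

The spool is on top of the stool, centred.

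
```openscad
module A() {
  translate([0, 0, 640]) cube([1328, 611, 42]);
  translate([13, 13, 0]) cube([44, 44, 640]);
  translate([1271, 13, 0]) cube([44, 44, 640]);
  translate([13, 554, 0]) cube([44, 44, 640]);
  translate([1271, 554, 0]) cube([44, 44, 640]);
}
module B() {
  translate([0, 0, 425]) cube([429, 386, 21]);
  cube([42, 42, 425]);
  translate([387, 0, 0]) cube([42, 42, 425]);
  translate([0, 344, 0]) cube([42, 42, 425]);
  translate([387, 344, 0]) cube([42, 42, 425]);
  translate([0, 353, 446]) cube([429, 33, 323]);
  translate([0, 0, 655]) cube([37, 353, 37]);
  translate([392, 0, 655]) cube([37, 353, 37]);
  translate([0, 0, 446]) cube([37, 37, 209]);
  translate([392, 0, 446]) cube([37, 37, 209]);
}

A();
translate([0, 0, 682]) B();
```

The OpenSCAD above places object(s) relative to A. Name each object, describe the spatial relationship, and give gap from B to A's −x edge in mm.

A is a table. B is a chair. The chair is on top of the table. The gap from the chair to the table's −x edge is 0 mm.

The chair's min-x is at 0; the table's min-x is 0; gap = 0 mm.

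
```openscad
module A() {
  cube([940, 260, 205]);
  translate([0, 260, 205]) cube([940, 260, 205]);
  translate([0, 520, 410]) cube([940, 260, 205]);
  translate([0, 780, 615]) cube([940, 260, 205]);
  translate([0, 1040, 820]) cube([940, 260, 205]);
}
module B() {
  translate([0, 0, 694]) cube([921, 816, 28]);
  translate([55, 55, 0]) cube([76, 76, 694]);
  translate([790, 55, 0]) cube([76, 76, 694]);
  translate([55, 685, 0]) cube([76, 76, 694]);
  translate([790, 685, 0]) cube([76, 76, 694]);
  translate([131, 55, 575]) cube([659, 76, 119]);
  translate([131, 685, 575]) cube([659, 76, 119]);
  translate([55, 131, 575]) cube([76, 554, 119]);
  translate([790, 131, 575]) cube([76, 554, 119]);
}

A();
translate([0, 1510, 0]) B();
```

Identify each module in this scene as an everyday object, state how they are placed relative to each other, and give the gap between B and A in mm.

A is a staircase. B is a table. The table is on the floor beside the staircase on its +y side. The gap between the table and the staircase is 210 mm.

The table's nearest face is 210 mm from the staircase's +y face.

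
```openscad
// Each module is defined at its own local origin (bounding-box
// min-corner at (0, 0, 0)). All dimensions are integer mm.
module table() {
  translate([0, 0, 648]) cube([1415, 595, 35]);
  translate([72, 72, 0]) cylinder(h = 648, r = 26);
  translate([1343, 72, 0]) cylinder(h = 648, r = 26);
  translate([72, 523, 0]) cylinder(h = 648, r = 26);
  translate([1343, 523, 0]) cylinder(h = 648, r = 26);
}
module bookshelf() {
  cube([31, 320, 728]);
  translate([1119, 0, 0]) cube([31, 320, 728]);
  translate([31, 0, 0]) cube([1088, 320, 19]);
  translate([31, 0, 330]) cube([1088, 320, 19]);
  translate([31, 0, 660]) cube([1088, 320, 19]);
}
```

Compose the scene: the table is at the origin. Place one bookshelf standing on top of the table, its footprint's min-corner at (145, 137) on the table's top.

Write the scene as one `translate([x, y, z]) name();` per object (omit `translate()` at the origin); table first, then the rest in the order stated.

table();
translate([145, 137, 683]) bookshelf();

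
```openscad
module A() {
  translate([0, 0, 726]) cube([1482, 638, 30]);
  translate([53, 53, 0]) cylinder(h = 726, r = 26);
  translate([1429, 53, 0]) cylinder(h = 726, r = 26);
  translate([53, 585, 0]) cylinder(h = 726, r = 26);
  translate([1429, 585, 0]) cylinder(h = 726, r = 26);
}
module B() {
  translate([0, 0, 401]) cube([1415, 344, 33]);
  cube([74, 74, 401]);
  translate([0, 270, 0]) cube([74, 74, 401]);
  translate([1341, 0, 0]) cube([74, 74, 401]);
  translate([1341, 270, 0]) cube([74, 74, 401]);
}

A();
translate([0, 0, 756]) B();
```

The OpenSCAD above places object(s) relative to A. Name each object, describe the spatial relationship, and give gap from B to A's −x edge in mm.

The bench's min-x is at 0; the table's min-x is 0; gap = 0 mm.

A is a table. B is a bench. The bench is on top of the table. The gap from the bench to the table's −x edge is 0 mm.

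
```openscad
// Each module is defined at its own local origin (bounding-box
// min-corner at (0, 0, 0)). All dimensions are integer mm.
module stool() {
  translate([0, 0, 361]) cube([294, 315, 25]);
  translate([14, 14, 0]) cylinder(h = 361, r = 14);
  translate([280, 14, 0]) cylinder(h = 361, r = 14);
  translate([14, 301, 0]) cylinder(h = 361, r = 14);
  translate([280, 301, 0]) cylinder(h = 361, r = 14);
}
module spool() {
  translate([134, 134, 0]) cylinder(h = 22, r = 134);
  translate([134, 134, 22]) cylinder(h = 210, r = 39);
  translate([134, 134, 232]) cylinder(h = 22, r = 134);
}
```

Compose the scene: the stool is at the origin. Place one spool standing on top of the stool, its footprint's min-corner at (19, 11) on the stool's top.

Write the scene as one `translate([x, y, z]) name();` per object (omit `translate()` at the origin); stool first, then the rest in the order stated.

stool();
translate([19, 11, 386]) spool();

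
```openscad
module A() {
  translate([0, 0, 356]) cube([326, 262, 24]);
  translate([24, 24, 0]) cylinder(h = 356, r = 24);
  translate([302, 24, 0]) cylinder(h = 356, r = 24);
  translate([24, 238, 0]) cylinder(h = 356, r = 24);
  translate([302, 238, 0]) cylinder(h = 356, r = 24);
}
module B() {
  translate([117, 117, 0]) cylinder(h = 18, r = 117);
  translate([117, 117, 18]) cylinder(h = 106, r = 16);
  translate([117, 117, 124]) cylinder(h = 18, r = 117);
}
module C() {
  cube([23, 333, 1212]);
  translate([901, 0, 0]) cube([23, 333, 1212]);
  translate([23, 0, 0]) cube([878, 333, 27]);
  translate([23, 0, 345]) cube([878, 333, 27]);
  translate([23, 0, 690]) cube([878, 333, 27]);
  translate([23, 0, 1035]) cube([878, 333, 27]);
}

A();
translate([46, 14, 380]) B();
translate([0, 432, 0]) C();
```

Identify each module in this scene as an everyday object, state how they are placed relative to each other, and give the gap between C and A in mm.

A is a stool. B is a spool. C is a bookshelf. The spool is on top of the stool, centred. The bookshelf is on the floor beside the stool on its +y side. The gap between the bookshelf and the stool is 170 mm.

The bookshelf's nearest face is 170 mm from the stool's +y face.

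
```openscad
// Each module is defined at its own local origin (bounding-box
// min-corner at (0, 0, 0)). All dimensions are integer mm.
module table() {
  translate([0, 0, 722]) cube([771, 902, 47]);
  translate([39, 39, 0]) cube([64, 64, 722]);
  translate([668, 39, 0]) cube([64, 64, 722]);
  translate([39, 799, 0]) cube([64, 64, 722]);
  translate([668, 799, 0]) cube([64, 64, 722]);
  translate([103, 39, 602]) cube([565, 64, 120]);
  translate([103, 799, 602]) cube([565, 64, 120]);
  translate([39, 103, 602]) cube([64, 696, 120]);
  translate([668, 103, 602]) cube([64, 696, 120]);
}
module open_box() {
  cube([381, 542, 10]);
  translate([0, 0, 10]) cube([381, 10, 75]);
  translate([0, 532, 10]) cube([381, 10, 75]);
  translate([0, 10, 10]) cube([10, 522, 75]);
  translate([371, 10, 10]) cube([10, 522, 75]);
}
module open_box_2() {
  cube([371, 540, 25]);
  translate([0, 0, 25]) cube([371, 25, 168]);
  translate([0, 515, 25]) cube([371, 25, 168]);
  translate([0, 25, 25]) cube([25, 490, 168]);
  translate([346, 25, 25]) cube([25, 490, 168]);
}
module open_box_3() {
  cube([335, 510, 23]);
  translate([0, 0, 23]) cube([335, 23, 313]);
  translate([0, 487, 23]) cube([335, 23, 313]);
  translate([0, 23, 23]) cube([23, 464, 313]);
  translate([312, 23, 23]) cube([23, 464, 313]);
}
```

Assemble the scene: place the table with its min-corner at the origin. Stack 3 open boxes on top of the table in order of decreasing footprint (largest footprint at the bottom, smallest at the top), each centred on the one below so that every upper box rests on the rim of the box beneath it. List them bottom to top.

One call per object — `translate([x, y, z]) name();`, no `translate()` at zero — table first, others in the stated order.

table();
translate([195, 180, 769]) open_box();
translate([200, 181, 854]) open_box_2();
translate([218, 196, 1047]) open_box_3();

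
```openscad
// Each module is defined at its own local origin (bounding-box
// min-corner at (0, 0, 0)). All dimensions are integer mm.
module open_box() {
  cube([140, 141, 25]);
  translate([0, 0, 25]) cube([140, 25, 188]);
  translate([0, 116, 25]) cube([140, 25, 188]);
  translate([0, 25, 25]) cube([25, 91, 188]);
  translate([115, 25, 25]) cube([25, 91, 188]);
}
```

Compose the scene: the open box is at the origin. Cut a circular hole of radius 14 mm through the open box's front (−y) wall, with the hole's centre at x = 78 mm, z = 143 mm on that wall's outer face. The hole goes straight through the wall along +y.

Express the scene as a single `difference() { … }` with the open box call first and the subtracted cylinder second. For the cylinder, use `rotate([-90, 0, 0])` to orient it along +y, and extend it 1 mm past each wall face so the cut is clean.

difference() {
  open_box();
  translate([78, -1, 143]) rotate([-90, 0, 0]) cylinder(h = 27, r = 14);
}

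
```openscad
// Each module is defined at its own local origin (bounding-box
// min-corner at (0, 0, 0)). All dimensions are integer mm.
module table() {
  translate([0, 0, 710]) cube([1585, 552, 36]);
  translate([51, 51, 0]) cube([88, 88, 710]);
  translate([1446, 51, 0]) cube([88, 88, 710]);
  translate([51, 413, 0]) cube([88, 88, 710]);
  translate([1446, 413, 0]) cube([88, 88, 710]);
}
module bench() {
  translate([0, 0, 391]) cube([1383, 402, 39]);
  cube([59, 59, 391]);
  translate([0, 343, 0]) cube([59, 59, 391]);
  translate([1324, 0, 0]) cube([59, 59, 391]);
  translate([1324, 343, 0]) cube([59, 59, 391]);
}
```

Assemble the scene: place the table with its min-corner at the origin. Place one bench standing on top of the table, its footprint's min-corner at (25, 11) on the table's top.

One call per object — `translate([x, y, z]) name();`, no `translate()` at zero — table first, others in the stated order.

table();
translate([25, 11, 746]) bench();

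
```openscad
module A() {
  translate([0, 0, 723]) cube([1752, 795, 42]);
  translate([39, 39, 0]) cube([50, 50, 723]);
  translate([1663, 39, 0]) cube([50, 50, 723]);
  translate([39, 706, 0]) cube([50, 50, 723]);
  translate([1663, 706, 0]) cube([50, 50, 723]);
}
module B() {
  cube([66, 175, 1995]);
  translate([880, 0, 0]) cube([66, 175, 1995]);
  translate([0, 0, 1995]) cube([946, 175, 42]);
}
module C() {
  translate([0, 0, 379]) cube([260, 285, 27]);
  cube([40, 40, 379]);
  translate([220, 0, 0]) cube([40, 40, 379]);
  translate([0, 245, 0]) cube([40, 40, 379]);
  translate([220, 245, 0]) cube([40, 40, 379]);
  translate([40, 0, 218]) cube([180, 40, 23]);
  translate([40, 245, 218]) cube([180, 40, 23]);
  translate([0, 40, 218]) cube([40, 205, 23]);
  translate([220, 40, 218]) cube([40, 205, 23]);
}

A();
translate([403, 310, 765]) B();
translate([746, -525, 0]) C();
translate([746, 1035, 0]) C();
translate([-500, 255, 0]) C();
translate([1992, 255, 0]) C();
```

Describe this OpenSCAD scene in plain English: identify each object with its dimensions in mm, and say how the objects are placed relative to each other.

A is a table: top 1752 mm (x) × 795 mm (y), 42 mm thick, upper face at z = 765 mm, on four 50×50 mm square legs, each inset 39 mm from the nearest pair of top edges, running from z = 0 to the bottom of the top.

B is a rectangular door frame: two vertical jambs of 66×175 mm section, 1995 mm tall, with a clear opening 814 mm wide between their inner faces. A header 42 mm tall and 175 mm deep lies on top of the jambs and spans the full outside width.

C is a four-legged stool. The seat is 260×285 mm, 27 mm thick, top at z = 406 mm. It stands on four square legs, each 40×40 mm in cross-section, from z = 0 to the seat underside, each flush with a corner of the seat. Four stretchers, 40 mm wide and 23 mm tall, connect adjacent legs with their undersides at z = 218 mm, each running between the inner faces of the legs it joins and aligned with the legs' outer faces on the other axis.

The door frame is on top of the table, centred. Four stools sit around the table at the −y, +y, −x, +x sides.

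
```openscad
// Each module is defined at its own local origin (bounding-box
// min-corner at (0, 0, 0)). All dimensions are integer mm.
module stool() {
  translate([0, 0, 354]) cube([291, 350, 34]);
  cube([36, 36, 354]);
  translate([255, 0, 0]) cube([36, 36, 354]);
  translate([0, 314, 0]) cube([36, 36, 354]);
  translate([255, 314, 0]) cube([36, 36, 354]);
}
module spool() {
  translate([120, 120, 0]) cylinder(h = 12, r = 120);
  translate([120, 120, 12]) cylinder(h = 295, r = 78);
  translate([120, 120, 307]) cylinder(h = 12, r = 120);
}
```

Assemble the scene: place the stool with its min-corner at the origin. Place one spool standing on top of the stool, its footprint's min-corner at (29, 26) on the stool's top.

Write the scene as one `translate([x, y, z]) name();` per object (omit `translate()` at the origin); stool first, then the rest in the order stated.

stool();
translate([29, 26, 388]) spool();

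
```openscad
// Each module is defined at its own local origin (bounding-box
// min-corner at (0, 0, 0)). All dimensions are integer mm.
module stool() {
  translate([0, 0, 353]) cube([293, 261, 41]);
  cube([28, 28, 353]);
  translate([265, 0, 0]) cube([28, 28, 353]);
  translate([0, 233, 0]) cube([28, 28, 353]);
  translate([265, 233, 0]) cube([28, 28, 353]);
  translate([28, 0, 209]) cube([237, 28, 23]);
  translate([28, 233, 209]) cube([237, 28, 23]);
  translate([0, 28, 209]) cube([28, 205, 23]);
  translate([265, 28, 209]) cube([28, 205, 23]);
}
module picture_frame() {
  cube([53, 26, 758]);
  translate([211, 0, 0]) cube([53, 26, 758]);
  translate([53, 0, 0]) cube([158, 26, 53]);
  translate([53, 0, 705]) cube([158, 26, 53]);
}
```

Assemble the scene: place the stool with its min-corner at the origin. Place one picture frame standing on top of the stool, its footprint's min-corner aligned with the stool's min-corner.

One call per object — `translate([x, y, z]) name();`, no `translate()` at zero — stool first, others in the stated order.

stool();
translate([0, 0, 394]) picture_frame();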